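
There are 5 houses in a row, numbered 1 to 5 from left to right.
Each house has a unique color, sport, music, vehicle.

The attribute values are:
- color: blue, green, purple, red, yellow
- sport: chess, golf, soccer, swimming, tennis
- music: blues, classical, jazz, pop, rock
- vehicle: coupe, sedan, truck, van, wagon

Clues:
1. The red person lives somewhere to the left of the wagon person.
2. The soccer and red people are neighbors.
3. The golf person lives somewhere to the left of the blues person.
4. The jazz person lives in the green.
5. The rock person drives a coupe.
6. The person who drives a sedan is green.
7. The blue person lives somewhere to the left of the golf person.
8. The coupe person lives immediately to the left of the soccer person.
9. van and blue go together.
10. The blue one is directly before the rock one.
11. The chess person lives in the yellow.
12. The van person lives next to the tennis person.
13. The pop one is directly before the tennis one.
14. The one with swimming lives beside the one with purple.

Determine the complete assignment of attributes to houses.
Solution:

House | Color | Sport | Music | Vehicle
---------------------------------------
  1   | blue | swimming | pop | van
  2   | purple | tennis | rock | coupe
  3   | green | soccer | jazz | sedan
  4   | red | golf | classical | truck
  5   | yellow | chess | blues | wagon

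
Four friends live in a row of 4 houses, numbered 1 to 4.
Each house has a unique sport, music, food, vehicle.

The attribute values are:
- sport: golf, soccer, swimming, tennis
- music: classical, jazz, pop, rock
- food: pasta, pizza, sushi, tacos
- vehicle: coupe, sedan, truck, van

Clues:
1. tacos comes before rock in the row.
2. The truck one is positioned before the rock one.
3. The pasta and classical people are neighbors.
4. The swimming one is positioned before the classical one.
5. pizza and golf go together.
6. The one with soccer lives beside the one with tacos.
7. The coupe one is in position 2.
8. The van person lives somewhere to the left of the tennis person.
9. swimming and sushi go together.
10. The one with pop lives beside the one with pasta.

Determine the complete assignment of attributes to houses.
Solution:

House | Sport | Music | Food | Vehicle
--------------------------------------
  1   | swimming | pop | sushi | van
  2   | soccer | jazz | pasta | coupe
  3   | tennis | classical | tacos | truck
  4   | golf | rock | pizza | sedan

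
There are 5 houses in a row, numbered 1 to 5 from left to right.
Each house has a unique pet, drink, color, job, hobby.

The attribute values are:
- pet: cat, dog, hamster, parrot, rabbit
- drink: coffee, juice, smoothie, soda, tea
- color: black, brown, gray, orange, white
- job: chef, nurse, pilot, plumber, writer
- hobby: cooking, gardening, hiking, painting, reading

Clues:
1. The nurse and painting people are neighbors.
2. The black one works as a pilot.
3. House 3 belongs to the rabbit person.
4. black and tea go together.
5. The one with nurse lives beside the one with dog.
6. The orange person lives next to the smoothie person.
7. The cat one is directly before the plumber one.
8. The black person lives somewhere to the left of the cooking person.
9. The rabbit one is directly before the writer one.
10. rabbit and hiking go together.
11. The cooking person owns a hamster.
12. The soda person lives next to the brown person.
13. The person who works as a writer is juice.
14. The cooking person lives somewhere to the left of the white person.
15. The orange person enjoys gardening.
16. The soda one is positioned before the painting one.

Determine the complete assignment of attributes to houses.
Solution:

House | Pet | Drink | Color | Job | Hobby
-----------------------------------------
  1   | cat | soda | orange | nurse | gardening
  2   | dog | smoothie | brown | plumber | painting
  3   | rabbit | tea | black | pilot | hiking
  4   | hamster | juice | gray | writer | cooking
  5   | parrot | coffee | white | chef | reading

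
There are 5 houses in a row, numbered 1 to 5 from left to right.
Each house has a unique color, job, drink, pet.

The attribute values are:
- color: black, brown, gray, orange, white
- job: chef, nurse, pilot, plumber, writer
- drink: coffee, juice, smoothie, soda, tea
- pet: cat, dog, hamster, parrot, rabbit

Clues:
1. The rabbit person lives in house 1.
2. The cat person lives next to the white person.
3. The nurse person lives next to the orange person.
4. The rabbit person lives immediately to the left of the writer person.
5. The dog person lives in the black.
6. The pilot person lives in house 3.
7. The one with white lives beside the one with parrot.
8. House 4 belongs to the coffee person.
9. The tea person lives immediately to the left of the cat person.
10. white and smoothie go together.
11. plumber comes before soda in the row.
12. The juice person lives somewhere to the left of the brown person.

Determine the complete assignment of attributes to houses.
Solution:

House | Color | Job | Drink | Pet
---------------------------------
  1   | gray | nurse | tea | rabbit
  2   | orange | writer | juice | cat
  3   | white | pilot | smoothie | hamster
  4   | brown | plumber | coffee | parrot
  5   | black | chef | soda | dog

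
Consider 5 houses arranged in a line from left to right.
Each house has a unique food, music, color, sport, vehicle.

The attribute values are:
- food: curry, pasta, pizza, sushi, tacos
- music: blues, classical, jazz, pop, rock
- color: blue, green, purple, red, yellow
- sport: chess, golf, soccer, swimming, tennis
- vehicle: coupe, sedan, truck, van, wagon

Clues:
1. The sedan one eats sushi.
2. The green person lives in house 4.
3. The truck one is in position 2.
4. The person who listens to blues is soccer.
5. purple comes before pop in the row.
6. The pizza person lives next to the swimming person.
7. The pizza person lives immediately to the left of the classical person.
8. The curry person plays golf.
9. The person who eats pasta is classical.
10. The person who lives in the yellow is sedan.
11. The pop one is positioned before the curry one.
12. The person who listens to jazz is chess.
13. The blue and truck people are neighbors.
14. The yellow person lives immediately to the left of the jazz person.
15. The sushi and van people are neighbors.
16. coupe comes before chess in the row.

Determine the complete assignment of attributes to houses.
Solution:

House | Food | Music | Color | Sport | Vehicle
----------------------------------------------
  1   | pizza | blues | blue | soccer | coupe
  2   | pasta | classical | purple | swimming | truck
  3   | sushi | pop | yellow | tennis | sedan
  4   | tacos | jazz | green | chess | van
  5   | curry | rock | red | golf | wagon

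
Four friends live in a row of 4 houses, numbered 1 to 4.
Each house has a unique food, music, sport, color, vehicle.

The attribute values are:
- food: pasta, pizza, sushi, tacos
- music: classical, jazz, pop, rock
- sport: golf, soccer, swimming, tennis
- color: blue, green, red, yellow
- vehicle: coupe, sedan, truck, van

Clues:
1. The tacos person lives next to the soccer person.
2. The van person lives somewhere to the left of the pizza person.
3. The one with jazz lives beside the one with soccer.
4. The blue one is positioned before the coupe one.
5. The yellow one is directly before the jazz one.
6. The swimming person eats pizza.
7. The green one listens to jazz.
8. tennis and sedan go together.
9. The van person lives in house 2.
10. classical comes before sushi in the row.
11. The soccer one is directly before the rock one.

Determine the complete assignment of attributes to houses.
Solution:

House | Food | Music | Sport | Color | Vehicle
----------------------------------------------
  1   | pasta | classical | tennis | yellow | sedan
  2   | tacos | jazz | golf | green | van
  3   | sushi | pop | soccer | blue | truck
  4   | pizza | rock | swimming | red | coupe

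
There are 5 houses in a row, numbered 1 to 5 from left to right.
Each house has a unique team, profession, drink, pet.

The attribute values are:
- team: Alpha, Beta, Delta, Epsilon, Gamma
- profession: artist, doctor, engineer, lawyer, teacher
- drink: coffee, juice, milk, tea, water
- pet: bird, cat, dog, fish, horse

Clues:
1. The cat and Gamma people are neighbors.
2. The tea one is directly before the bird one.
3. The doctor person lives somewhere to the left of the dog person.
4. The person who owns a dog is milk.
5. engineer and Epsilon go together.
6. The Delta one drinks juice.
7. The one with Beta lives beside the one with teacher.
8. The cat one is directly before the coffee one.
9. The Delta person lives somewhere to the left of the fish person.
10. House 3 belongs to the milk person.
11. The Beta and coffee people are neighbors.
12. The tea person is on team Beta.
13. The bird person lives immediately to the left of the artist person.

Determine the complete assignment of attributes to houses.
Solution:

House | Team | Profession | Drink | Pet
---------------------------------------
  1   | Beta | doctor | tea | cat
  2   | Gamma | teacher | coffee | bird
  3   | Alpha | artist | milk | dog
  4   | Delta | lawyer | juice | horse
  5   | Epsilon | engineer | water | fish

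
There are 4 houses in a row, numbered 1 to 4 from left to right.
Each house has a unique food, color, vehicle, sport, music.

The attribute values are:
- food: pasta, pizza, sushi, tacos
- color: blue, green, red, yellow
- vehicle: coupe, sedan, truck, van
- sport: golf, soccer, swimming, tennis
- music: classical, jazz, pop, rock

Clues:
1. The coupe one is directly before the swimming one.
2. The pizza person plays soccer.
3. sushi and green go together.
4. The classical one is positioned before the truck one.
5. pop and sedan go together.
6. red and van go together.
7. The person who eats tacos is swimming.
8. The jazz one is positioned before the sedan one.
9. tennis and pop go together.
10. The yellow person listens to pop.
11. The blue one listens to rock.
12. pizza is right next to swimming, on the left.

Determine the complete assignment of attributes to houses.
Solution:

House | Food | Color | Vehicle | Sport | Music
----------------------------------------------
  1   | pizza | blue | coupe | soccer | rock
  2   | tacos | red | van | swimming | classical
  3   | sushi | green | truck | golf | jazz
  4   | pasta | yellow | sedan | tennis | pop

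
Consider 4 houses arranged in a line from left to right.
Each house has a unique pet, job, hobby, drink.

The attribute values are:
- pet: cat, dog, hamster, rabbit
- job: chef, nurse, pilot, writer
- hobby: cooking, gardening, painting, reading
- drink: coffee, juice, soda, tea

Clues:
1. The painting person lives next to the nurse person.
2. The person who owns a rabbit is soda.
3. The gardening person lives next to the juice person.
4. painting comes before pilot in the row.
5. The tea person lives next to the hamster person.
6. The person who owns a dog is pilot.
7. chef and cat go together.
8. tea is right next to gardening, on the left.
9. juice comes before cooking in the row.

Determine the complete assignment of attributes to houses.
Solution:

House | Pet | Job | Hobby | Drink
---------------------------------
  1   | cat | chef | painting | tea
  2   | hamster | nurse | gardening | coffee
  3   | dog | pilot | reading | juice
  4   | rabbit | writer | cooking | soda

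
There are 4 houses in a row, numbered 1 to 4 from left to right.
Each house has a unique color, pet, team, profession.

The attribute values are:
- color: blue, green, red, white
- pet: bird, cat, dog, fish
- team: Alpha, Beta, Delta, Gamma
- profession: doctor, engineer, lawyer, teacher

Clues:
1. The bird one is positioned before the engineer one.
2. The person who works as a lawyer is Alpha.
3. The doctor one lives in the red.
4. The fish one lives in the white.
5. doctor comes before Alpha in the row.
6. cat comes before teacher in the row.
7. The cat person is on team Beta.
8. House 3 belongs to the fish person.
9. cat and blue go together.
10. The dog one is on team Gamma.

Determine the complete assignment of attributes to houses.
Solution:

House | Color | Pet | Team | Profession
---------------------------------------
  1   | red | bird | Delta | doctor
  2   | blue | cat | Beta | engineer
  3   | white | fish | Alpha | lawyer
  4   | green | dog | Gamma | teacher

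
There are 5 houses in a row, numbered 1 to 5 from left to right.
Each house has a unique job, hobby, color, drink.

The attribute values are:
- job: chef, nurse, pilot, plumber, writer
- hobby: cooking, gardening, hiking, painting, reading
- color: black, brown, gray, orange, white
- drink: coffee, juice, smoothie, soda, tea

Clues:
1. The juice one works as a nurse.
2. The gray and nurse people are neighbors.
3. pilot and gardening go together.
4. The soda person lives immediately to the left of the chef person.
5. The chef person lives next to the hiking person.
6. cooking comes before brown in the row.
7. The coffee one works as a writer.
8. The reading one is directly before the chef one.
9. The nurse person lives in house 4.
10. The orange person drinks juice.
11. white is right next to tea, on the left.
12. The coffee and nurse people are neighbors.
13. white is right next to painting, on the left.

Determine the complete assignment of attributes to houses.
Solution:

House | Job | Hobby | Color | Drink
-----------------------------------
  1   | plumber | reading | white | soda
  2   | chef | painting | black | tea
  3   | writer | hiking | gray | coffee
  4   | nurse | cooking | orange | juice
  5   | pilot | gardening | brown | smoothie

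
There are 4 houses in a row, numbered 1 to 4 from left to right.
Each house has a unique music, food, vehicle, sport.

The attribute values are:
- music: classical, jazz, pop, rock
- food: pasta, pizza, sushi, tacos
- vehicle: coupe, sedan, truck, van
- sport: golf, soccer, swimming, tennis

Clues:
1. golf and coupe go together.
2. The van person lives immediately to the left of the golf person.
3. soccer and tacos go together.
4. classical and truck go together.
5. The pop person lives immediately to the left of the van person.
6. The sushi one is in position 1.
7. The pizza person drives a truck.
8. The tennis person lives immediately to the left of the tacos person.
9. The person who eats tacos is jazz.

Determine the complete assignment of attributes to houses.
Solution:

House | Music | Food | Vehicle | Sport
--------------------------------------
  1   | pop | sushi | sedan | tennis
  2   | jazz | tacos | van | soccer
  3   | rock | pasta | coupe | golf
  4   | classical | pizza | truck | swimming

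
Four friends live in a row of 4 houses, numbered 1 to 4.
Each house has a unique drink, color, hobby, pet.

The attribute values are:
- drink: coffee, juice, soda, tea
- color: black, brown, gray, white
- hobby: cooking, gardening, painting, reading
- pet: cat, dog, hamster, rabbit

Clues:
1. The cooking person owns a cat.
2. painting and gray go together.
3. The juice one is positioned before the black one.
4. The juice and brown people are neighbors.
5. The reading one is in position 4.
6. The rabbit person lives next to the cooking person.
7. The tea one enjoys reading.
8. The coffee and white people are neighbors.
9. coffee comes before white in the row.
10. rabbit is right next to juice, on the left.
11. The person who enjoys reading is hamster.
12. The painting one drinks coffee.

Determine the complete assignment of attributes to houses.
Solution:

House | Drink | Color | Hobby | Pet
-----------------------------------
  1   | coffee | gray | painting | rabbit
  2   | juice | white | cooking | cat
  3   | soda | brown | gardening | dog
  4   | tea | black | reading | hamster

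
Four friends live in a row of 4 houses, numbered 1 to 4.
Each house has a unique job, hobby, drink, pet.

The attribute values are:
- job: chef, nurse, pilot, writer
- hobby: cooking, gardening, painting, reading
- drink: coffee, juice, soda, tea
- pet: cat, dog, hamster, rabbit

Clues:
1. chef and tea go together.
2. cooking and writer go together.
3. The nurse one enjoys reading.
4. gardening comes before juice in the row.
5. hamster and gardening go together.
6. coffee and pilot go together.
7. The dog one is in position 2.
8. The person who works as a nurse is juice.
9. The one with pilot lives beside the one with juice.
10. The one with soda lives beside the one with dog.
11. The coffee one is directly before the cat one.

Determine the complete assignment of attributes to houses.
Solution:

House | Job | Hobby | Drink | Pet
---------------------------------
  1   | writer | cooking | soda | rabbit
  2   | chef | painting | tea | dog
  3   | pilot | gardening | coffee | hamster
  4   | nurse | reading | juice | cat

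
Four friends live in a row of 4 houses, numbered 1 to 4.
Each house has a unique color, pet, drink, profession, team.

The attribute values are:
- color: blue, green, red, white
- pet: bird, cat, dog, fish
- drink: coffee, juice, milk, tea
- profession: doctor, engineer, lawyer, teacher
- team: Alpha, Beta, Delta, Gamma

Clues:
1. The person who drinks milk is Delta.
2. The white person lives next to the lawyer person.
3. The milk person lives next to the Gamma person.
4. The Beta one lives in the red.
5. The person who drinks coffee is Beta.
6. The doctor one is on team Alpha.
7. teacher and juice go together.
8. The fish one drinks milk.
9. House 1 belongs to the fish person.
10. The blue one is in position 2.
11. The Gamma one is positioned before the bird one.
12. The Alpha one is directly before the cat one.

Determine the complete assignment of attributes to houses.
Solution:

House | Color | Pet | Drink | Profession | Team
-----------------------------------------------
  1   | green | fish | milk | engineer | Delta
  2   | blue | dog | juice | teacher | Gamma
  3   | white | bird | tea | doctor | Alpha
  4   | red | cat | coffee | lawyer | Beta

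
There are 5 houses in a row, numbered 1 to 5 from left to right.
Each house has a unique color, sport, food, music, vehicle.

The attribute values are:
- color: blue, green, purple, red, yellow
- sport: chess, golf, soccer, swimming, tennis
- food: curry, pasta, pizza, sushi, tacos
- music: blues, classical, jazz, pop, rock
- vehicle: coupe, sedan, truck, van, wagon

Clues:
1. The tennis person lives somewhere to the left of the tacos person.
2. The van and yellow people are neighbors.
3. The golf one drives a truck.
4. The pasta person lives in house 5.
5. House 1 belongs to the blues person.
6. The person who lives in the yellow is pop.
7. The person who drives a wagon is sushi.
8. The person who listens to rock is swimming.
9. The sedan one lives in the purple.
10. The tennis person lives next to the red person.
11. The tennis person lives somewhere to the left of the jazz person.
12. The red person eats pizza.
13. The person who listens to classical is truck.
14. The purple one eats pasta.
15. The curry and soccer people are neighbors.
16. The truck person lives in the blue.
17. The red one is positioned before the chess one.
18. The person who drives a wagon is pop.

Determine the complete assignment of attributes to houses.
Solution:

House | Color | Sport | Food | Music | Vehicle
----------------------------------------------
  1   | green | tennis | curry | blues | coupe
  2   | red | soccer | pizza | jazz | van
  3   | yellow | chess | sushi | pop | wagon
  4   | blue | golf | tacos | classical | truck
  5   | purple | swimming | pasta | rock | sedan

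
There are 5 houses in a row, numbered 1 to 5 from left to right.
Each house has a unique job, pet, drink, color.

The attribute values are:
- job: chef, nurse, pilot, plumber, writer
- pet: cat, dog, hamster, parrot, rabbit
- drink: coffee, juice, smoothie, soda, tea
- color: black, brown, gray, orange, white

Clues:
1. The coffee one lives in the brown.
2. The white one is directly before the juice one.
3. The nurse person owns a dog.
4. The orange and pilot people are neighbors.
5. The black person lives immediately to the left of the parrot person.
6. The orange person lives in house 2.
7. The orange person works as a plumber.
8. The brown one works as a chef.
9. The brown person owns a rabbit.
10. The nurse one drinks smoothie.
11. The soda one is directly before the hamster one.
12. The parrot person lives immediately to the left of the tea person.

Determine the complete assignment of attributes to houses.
Solution:

House | Job | Pet | Drink | Color
---------------------------------
  1   | nurse | dog | smoothie | black
  2   | plumber | parrot | soda | orange
  3   | pilot | hamster | tea | white
  4   | writer | cat | juice | gray
  5   | chef | rabbit | coffee | brown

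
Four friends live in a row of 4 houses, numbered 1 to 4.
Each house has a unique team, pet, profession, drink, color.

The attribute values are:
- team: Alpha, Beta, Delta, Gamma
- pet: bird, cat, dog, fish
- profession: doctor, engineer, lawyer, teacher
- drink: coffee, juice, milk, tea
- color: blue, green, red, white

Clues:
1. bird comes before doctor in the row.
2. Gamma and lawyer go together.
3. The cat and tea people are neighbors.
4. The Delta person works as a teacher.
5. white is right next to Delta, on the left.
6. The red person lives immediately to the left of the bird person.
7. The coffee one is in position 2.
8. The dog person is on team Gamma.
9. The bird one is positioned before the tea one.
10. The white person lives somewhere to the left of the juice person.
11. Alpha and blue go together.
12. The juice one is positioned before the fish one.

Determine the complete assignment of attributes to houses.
Solution:

House | Team | Pet | Profession | Drink | Color
-----------------------------------------------
  1   | Gamma | dog | lawyer | milk | red
  2   | Beta | bird | engineer | coffee | white
  3   | Delta | cat | teacher | juice | green
  4   | Alpha | fish | doctor | tea | blue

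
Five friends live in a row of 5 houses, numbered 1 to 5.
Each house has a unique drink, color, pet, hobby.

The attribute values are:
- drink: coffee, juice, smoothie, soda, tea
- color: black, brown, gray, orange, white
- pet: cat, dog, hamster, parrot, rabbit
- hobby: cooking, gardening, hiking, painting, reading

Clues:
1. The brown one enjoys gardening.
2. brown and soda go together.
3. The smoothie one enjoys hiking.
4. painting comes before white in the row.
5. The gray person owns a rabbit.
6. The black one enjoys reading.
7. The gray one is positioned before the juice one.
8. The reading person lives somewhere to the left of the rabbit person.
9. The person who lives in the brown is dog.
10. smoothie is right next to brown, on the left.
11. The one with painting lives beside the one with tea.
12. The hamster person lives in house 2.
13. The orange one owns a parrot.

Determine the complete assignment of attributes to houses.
Solution:

House | Drink | Color | Pet | Hobby
-----------------------------------
  1   | coffee | orange | parrot | painting
  2   | tea | black | hamster | reading
  3   | smoothie | gray | rabbit | hiking
  4   | soda | brown | dog | gardening
  5   | juice | white | cat | cooking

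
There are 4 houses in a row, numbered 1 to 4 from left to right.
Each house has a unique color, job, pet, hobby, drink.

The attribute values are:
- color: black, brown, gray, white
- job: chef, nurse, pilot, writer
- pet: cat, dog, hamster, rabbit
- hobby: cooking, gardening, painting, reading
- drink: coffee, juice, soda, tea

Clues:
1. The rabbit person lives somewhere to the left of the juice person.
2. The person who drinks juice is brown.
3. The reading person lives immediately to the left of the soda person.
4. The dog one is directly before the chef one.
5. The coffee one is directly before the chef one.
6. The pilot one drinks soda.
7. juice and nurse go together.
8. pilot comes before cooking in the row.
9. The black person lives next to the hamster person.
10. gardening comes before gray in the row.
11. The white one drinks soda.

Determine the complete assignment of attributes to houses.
Solution:

House | Color | Job | Pet | Hobby | Drink
-----------------------------------------
  1   | black | writer | dog | gardening | coffee
  2   | gray | chef | hamster | reading | tea
  3   | white | pilot | rabbit | painting | soda
  4   | brown | nurse | cat | cooking | juice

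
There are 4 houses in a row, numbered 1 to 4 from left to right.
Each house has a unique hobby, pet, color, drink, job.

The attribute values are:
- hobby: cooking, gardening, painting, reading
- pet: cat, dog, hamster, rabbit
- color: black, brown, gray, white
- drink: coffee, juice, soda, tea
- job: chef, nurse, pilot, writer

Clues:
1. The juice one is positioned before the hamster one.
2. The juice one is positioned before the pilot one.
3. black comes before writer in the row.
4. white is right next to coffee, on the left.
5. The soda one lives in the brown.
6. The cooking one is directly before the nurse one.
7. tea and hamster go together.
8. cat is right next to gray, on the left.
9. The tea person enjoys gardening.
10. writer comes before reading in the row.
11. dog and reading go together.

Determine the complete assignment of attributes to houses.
Solution:

House | Hobby | Pet | Color | Drink | Job
-----------------------------------------
  1   | cooking | rabbit | white | juice | chef
  2   | painting | cat | black | coffee | nurse
  3   | gardening | hamster | gray | tea | writer
  4   | reading | dog | brown | soda | pilot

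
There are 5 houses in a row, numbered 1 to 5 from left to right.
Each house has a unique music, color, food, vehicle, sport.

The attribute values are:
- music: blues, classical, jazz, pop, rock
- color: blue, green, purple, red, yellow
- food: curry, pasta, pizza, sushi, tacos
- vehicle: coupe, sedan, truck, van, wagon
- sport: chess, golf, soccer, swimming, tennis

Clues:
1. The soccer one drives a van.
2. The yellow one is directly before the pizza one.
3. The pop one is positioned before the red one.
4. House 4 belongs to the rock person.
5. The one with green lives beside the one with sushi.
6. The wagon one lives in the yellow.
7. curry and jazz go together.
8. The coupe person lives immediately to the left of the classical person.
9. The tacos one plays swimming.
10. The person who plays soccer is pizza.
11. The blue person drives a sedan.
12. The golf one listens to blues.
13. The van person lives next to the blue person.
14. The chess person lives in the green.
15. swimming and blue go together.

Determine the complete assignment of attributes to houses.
Solution:

House | Music | Color | Food | Vehicle | Sport
----------------------------------------------
  1   | jazz | green | curry | coupe | chess
  2   | classical | yellow | sushi | wagon | tennis
  3   | pop | purple | pizza | van | soccer
  4   | rock | blue | tacos | sedan | swimming
  5   | blues | red | pasta | truck | golf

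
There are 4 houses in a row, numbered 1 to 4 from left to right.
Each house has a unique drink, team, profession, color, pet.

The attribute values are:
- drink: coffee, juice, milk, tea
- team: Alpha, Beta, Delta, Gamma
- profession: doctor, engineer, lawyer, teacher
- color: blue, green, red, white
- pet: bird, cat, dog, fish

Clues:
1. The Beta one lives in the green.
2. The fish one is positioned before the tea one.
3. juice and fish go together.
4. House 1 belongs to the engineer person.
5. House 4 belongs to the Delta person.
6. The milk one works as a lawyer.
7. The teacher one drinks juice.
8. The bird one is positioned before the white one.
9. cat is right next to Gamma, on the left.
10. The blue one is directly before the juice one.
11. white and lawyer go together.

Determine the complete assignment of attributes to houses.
Solution:

House | Drink | Team | Profession | Color | Pet
-----------------------------------------------
  1   | coffee | Alpha | engineer | blue | cat
  2   | juice | Gamma | teacher | red | fish
  3   | tea | Beta | doctor | green | bird
  4   | milk | Delta | lawyer | white | dog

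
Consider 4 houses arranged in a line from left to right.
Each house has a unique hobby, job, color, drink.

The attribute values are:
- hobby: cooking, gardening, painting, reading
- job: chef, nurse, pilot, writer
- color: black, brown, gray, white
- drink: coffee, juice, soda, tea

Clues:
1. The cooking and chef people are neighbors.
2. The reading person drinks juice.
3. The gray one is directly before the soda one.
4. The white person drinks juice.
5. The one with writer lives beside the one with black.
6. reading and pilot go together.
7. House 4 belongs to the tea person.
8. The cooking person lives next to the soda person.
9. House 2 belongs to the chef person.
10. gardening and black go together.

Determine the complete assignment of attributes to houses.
Solution:

House | Hobby | Job | Color | Drink
-----------------------------------
  1   | cooking | writer | gray | coffee
  2   | gardening | chef | black | soda
  3   | reading | pilot | white | juice
  4   | painting | nurse | brown | tea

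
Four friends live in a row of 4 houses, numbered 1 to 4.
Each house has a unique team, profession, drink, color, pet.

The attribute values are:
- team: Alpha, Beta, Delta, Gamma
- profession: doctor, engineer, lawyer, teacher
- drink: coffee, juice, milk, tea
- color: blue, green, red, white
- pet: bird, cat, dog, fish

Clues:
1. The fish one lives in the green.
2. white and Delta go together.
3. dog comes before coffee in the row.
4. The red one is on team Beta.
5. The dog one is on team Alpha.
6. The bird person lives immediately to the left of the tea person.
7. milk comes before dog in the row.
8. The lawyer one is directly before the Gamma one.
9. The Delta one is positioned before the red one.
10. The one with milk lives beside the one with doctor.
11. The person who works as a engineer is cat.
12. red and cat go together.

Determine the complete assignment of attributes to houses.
Solution:

House | Team | Profession | Drink | Color | Pet
-----------------------------------------------
  1   | Delta | lawyer | milk | white | bird
  2   | Gamma | doctor | tea | green | fish
  3   | Alpha | teacher | juice | blue | dog
  4   | Beta | engineer | coffee | red | cat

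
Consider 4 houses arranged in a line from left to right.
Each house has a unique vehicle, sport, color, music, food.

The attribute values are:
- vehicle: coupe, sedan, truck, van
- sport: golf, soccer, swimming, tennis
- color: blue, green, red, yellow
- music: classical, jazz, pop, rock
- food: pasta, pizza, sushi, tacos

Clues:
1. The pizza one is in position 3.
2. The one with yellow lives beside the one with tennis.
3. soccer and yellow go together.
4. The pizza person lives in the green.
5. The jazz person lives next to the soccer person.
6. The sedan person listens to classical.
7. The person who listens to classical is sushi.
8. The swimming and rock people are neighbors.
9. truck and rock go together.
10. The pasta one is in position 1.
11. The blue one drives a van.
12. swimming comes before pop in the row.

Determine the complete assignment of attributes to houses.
Solution:

House | Vehicle | Sport | Color | Music | Food
----------------------------------------------
  1   | van | swimming | blue | jazz | pasta
  2   | truck | soccer | yellow | rock | tacos
  3   | coupe | tennis | green | pop | pizza
  4   | sedan | golf | red | classical | sushi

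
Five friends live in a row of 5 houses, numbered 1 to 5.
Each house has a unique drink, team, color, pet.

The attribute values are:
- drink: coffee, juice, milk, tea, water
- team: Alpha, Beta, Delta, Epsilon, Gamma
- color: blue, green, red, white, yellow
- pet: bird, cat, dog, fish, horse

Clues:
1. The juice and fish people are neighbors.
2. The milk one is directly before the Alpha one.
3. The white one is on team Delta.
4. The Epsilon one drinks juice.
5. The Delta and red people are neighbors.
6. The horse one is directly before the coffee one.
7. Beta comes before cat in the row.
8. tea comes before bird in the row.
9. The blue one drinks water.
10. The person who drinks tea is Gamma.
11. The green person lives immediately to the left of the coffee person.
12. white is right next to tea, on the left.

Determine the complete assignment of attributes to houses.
Solution:

House | Drink | Team | Color | Pet
----------------------------------
  1   | juice | Epsilon | green | horse
  2   | coffee | Delta | white | fish
  3   | tea | Gamma | red | dog
  4   | milk | Beta | yellow | bird
  5   | water | Alpha | blue | cat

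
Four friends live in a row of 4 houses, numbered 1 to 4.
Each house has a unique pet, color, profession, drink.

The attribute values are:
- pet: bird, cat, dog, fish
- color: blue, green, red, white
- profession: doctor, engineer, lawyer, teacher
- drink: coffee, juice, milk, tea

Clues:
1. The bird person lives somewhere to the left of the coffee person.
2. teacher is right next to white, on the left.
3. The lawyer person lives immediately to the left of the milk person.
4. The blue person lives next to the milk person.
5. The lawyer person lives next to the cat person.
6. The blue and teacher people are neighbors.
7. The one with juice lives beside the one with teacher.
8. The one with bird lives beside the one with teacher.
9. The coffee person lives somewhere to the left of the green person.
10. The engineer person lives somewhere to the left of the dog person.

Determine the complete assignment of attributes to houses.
Solution:

House | Pet | Color | Profession | Drink
----------------------------------------
  1   | bird | blue | lawyer | juice
  2   | cat | red | teacher | milk
  3   | fish | white | engineer | coffee
  4   | dog | green | doctor | tea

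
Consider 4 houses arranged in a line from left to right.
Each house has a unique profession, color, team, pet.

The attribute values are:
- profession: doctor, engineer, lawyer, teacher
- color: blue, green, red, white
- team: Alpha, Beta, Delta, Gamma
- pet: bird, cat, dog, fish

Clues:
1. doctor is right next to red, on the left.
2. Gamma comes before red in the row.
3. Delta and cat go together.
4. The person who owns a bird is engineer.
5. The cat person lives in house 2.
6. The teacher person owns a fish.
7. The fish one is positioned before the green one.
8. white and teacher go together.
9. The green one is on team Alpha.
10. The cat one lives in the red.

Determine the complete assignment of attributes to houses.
Solution:

House | Profession | Color | Team | Pet
---------------------------------------
  1   | doctor | blue | Gamma | dog
  2   | lawyer | red | Delta | cat
  3   | teacher | white | Beta | fish
  4   | engineer | green | Alpha | bird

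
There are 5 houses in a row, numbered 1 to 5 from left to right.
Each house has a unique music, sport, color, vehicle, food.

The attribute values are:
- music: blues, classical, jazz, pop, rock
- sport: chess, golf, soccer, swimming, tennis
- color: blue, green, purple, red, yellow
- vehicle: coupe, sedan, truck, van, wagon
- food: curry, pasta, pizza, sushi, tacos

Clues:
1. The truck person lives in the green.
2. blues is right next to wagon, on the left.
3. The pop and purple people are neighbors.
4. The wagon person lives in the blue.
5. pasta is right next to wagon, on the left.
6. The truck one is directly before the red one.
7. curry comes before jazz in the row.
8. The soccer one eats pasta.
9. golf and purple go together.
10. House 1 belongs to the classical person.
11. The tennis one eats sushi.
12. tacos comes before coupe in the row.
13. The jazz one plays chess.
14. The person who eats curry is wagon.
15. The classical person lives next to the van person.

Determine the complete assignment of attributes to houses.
Solution:

House | Music | Sport | Color | Vehicle | Food
----------------------------------------------
  1   | classical | tennis | green | truck | sushi
  2   | blues | soccer | red | van | pasta
  3   | pop | swimming | blue | wagon | curry
  4   | rock | golf | purple | sedan | tacos
  5   | jazz | chess | yellow | coupe | pizza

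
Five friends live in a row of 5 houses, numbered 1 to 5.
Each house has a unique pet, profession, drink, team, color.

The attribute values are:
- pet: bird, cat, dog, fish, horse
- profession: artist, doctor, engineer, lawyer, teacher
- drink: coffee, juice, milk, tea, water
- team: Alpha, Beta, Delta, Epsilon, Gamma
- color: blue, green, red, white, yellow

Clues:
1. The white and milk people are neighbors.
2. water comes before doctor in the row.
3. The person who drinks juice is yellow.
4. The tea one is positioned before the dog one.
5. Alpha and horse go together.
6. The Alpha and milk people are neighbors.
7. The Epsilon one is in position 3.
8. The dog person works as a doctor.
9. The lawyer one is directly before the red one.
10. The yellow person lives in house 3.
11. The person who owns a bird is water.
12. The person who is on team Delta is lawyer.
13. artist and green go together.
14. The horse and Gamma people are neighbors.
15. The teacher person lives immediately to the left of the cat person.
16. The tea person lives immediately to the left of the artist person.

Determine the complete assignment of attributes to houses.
Solution:

House | Pet | Profession | Drink | Team | Color
-----------------------------------------------
  1   | horse | teacher | tea | Alpha | white
  2   | cat | artist | milk | Gamma | green
  3   | fish | engineer | juice | Epsilon | yellow
  4   | bird | lawyer | water | Delta | blue
  5   | dog | doctor | coffee | Beta | red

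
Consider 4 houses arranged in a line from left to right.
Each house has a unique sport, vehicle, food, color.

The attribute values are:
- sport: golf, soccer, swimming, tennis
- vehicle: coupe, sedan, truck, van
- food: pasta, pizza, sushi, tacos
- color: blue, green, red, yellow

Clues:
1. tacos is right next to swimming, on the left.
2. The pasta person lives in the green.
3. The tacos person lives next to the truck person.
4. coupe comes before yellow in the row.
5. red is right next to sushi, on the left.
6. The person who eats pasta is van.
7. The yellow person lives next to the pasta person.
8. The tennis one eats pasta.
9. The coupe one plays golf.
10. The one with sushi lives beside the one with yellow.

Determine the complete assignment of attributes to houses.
Solution:

House | Sport | Vehicle | Food | Color
--------------------------------------
  1   | golf | coupe | tacos | red
  2   | swimming | truck | sushi | blue
  3   | soccer | sedan | pizza | yellow
  4   | tennis | van | pasta | green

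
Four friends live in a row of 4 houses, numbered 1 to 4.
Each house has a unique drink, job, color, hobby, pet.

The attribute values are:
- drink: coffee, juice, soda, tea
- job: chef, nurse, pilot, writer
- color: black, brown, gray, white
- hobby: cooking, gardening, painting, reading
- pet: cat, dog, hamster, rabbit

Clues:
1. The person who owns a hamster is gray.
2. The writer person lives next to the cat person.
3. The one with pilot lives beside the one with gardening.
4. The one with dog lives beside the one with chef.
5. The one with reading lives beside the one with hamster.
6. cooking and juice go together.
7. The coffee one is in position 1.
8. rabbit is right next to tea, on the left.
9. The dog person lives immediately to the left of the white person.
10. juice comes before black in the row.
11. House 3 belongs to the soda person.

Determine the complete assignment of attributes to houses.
Solution:

House | Drink | Job | Color | Hobby | Pet
-----------------------------------------
  1   | coffee | writer | brown | painting | dog
  2   | juice | chef | white | cooking | cat
  3   | soda | pilot | black | reading | rabbit
  4   | tea | nurse | gray | gardening | hamster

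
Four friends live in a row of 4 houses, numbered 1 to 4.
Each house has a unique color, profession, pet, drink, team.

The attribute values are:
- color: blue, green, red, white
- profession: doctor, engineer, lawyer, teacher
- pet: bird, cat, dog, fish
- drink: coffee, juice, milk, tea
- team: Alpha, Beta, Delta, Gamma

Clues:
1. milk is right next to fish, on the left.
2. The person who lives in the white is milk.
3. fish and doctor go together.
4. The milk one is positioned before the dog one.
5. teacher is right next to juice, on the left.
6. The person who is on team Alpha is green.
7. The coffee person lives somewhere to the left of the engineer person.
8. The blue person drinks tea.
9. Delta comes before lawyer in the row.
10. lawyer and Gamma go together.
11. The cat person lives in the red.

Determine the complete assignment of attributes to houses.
Solution:

House | Color | Profession | Pet | Drink | Team
-----------------------------------------------
  1   | white | teacher | bird | milk | Delta
  2   | green | doctor | fish | juice | Alpha
  3   | red | lawyer | cat | coffee | Gamma
  4   | blue | engineer | dog | tea | Beta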